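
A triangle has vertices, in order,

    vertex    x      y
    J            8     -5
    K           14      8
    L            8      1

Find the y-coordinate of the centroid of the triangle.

Apply the shoelace formula. First the cross-terms c_i = x_i·y_{i+1} − x_{i+1}·y_i:
  134, -50, -48  ⇒  2A = 36, A = 18.
Then Σ (y_i + y_{i+1})·c_i = 144, so ȳ = 144 / (6·18) = 4/3.

4/3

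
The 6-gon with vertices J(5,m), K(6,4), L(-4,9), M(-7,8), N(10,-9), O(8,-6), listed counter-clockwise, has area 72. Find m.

The doubled signed area Σ (x_i y_{i+1} − x_{i+1} y_i) is linear in m.
With m=0 it equals 146; the coefficient of m is 2 (from the two edges through J).
So 2·m + 146 = 2·72 = 144 ⇒ m = -1.

-1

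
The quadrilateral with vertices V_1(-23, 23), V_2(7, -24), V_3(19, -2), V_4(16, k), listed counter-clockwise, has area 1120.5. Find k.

The doubled signed area Σ (x_i y_{i+1} − x_{i+1} y_i) is linear in k.
With k=0 it equals 1233; the coefficient of k is 42 (from the two edges through V_4).
So 42·k + 1233 = 2·1120.5 = 2241 ⇒ k = 24.

24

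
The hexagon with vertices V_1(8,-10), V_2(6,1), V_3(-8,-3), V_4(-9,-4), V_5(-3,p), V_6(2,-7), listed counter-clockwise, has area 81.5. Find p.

-5

The doubled signed area Σ (x_i y_{i+1} − x_{i+1} y_i) is linear in p.
With p=0 it equals 108; the coefficient of p is -11 (from the two edges through V_5).
So -11·p + 108 = 2·81.5 = 163 ⇒ p = -5.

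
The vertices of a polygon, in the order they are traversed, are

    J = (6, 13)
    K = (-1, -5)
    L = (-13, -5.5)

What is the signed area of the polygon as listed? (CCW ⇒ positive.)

Apply the shoelace formula: 2A = Σ (x_i·y_{i+1} − x_{i+1}·y_i), indices taken mod 3.
J→K: (6)(-5) − (-1)(13) = -17
K→L: (-1)(-5.5) − (-13)(-5) = -59.5
L→J: (-13)(13) − (6)(-5.5) = -136
Σ = -212.5
Signed area = Σ/2 = -106.25 (negative ⇒ clockwise traversal).

-106.25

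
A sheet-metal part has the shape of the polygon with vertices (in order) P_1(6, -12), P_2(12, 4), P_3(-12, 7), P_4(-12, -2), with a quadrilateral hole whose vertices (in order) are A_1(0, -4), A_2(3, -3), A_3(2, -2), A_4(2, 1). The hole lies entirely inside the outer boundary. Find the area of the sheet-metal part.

Outer boundary:
Apply the surveyor's formula: 2A = Σ (x_i·y_{i+1} − x_{i+1}·y_i), indices taken mod 4.
P_1→P_2: (6)(4) − (12)(-12) = 168
P_2→P_3: (12)(7) − (-12)(4) = 132
P_3→P_4: (-12)(-2) − (-12)(7) = 108
P_4→P_1: (-12)(-12) − (6)(-2) = 156
Σ = 564
Area = |Σ|/2 = 282.
Hole:
Σ = (12) + (0) + (6) + (-8) = 10
Area = |Σ|/2 = 5.
Net area = 282 − 5 = 277.

277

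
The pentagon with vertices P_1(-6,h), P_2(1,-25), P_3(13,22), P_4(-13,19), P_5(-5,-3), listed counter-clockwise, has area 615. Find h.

The doubled signed area Σ (x_i y_{i+1} − x_{i+1} y_i) is linear in h.
With h=0 it equals 1146; the coefficient of h is -6 (from the two edges through P_1).
So -6·h + 1146 = 2·615 = 1230 ⇒ h = -14.

-14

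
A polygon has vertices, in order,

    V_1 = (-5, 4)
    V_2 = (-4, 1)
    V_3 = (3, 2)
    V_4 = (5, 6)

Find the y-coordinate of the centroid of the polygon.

293/87

Apply the shoelace (surveyor's) formula. First the cross-terms c_i = x_i·y_{i+1} − x_{i+1}·y_i:
  11, -11, 8, 50  ⇒  2A = 58, A = 29.
Then Σ (y_i + y_{i+1})·c_i = 586, so ȳ = 586 / (6·29) = 293/87.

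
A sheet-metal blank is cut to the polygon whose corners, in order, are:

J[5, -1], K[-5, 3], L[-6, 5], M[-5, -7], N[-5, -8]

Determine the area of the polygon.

Apply the shoelace (surveyor's) formula: 2A = Σ (x_i·y_{i+1} − x_{i+1}·y_i), indices taken mod 5.
Σ = (10) + (-7) + (67) + (5) + (45) = 120
Area = |Σ|/2 = 60.

60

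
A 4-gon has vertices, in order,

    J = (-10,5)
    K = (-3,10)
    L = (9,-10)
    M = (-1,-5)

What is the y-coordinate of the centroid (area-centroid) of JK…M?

10/17

Apply the shoelace (surveyor's) formula. First the cross-terms c_i = x_i·y_{i+1} − x_{i+1}·y_i:
  -85, -60, -55, -55  ⇒  2A = -255, A = -127.5.
Then Σ (y_i + y_{i+1})·c_i = -450, so ȳ = -450 / (6·(-127.5)) = 10/17.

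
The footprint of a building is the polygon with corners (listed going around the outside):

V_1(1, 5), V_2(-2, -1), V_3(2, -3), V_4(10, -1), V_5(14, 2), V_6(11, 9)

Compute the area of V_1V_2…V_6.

Apply the shoelace formula: 2A = Σ (x_i·y_{i+1} − x_{i+1}·y_i), indices taken mod 6.
Cross-terms: 9, 8, 28, 34, 104, 46  ⇒  Σ = 229
Area = |Σ|/2 = 114.5.

114.5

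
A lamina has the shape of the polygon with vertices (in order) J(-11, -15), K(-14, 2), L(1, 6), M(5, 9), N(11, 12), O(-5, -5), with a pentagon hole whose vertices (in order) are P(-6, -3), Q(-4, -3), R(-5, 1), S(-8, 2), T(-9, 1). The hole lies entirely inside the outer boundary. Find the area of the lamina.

Outer boundary:
J→K: (-11)(2) − (-14)(-15) = -232
K→L: (-14)(6) − (1)(2) = -86
L→M: (1)(9) − (5)(6) = -21
M→N: (5)(12) − (11)(9) = -39
N→O: (11)(-5) − (-5)(12) = 5
O→J: (-5)(-15) − (-11)(-5) = 20
Σ = -353
Area = |Σ|/2 = 176.5.
Hole:
Apply the shoelace (surveyor's) formula: 2A = Σ (x_i·y_{i+1} − x_{i+1}·y_i), indices taken mod 5.
Σ = (6) + (-19) + (-2) + (10) + (33) = 28
Area = |Σ|/2 = 14.
Net area = 176.5 − 14 = 162.5.

162.5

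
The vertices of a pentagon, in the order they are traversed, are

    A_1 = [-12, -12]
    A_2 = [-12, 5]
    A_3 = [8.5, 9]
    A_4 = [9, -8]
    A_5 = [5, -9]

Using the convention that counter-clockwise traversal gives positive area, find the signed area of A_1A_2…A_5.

Σ = (-204) + (-150.5) + (-149) + (-41) + (-168) = -712.5
Signed area = Σ/2 = -356.25 (negative ⇒ clockwise traversal).

-356.25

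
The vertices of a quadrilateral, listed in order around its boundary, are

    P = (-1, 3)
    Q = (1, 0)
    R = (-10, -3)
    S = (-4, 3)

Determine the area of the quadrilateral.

Σ = (-3) + (-3) + (-42) + (-9) = -57
Area = |Σ|/2 = 28.5.

28.5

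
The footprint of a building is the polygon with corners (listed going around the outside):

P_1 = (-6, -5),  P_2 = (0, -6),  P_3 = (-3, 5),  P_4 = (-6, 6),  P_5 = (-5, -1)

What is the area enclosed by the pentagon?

42.5

Apply the shoelace (surveyor's) formula: 2A = Σ (x_i·y_{i+1} − x_{i+1}·y_i), indices taken mod 5.
Σ = (36) + (-18) + (12) + (36) + (19) = 85
Area = |Σ|/2 = 42.5.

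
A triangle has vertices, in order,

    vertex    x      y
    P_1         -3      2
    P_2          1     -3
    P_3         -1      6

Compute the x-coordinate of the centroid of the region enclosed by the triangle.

Apply Gauss's area formula. First the cross-terms c_i = x_i·y_{i+1} − x_{i+1}·y_i:
  7, 3, 16  ⇒  2A = 26, A = 13.
Then Σ (x_i + x_{i+1})·c_i = -78, so x̄ = -78 / (6·13) = -1.

-1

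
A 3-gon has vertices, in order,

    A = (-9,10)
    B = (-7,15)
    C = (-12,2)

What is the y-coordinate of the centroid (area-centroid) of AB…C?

9

Apply Gauss's area formula. First the cross-terms c_i = x_i·y_{i+1} − x_{i+1}·y_i:
  -65, 166, -102  ⇒  2A = -1, A = -0.5.
Then Σ (y_i + y_{i+1})·c_i = -27, so ȳ = -27 / (6·(-0.5)) = 9.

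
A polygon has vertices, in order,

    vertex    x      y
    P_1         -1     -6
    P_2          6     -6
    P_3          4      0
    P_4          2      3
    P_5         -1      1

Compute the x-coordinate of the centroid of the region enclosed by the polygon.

Apply the shoelace (surveyor's) formula. First the cross-terms c_i = x_i·y_{i+1} − x_{i+1}·y_i:
  42, 24, 12, 5, 7  ⇒  2A = 90, A = 45.
Then Σ (x_i + x_{i+1})·c_i = 513, so x̄ = 513 / (6·45) = 1.9.

1.9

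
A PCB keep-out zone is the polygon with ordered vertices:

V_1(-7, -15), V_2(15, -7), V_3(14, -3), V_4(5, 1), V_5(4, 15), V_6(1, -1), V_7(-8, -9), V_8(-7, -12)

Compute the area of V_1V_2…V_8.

222.5

Apply the shoelace formula: 2A = Σ (x_i·y_{i+1} − x_{i+1}·y_i), indices taken mod 8.
Σ = (274) + (53) + (29) + (71) + (-19) + (-17) + (33) + (21) = 445
Area = |Σ|/2 = 222.5.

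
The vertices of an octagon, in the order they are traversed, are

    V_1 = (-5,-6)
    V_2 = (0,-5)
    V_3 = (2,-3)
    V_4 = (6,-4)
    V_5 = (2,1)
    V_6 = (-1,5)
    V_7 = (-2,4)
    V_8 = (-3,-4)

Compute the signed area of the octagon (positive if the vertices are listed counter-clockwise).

47

Apply the shoelace formula: 2A = Σ (x_i·y_{i+1} − x_{i+1}·y_i), indices taken mod 8.
Cross-terms: 25, 10, 10, 14, 11, 6, 20, -2  ⇒  Σ = 94
Signed area = Σ/2 = 47 (positive ⇒ counter-clockwise traversal).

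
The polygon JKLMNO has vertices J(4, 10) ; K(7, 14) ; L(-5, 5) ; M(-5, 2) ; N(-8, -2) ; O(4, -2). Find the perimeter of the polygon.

|JK| = √((3)² + (4)²) = √25 = 5
|KL| = √((-12)² + (-9)²) = √225 = 15
|LM| = √((0)² + (-3)²) = √9 = 3
|MN| = √((-3)² + (-4)²) = √25 = 5
|NO| = √((12)² + (0)²) = √144 = 12
|OJ| = √((0)² + (12)²) = √144 = 12
Perimeter = 5 + 15 + 3 + 5 + 12 + 12 = 52.

52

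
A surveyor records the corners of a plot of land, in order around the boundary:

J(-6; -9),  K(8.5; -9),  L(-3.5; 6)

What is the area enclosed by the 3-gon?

J→K: (-6)(-9) − (8.5)(-9) = 130.5
K→L: (8.5)(6) − (-3.5)(-9) = 19.5
L→J: (-3.5)(-9) − (-6)(6) = 67.5
Σ = 217.5
Area = |Σ|/2 = 108.75.

108.75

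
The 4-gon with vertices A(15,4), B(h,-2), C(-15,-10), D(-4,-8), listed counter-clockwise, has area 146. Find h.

-12

Write out the shoelace sum; only the two edges meeting at B involve h:
2·Area = [(15·(-2) − h·4) + (h·(-10) − (-15)·(-2))] + 184
       = -14·h + 124 = 292
⇒ h = -12.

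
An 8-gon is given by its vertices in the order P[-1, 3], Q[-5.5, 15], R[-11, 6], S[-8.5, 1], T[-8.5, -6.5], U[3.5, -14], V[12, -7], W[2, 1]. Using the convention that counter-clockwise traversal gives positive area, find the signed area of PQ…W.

277.75

Apply the shoelace formula: 2A = Σ (x_i·y_{i+1} − x_{i+1}·y_i), indices taken mod 8.
Cross-terms: 1.5, 132, 40, 63.75, 141.75, 143.5, 26, 7  ⇒  Σ = 555.5
Signed area = Σ/2 = 277.75 (positive ⇒ counter-clockwise traversal).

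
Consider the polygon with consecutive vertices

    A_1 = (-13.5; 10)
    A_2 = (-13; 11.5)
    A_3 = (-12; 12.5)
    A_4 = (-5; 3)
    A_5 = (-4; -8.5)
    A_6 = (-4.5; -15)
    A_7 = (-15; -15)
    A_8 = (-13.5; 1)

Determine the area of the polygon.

221.75

Apply the surveyor's formula: 2A = Σ (x_i·y_{i+1} − x_{i+1}·y_i), indices taken mod 8.
Σ = (-25.25) + (-24.5) + (26.5) + (54.5) + (21.75) + (-157.5) + (-217.5) + (-121.5) = -443.5
Area = |Σ|/2 = 221.75.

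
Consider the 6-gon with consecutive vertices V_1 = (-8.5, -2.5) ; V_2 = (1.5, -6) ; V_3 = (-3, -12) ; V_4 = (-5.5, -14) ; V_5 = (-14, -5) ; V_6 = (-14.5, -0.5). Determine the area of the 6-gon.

Σ = (54.75) + (-36) + (-24) + (-168.5) + (-65.5) + (32) = -207.25
Area = |Σ|/2 = 103.625.

103.625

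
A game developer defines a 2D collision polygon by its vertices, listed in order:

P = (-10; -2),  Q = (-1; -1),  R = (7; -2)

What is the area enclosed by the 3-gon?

8.5

Apply the shoelace formula: 2A = Σ (x_i·y_{i+1} − x_{i+1}·y_i), indices taken mod 3.
P→Q: (-10)(-1) − (-1)(-2) = 8
Q→R: (-1)(-2) − (7)(-1) = 9
R→P: (7)(-2) − (-10)(-2) = -34
Σ = -17
Area = |Σ|/2 = 8.5.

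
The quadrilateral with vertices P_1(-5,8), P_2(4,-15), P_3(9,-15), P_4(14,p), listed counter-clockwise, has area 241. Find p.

The doubled signed area Σ (x_i y_{i+1} − x_{i+1} y_i) is linear in p.
With p=0 it equals 440; the coefficient of p is 14 (from the two edges through P_4).
So 14·p + 440 = 2·241 = 482 ⇒ p = 3.

3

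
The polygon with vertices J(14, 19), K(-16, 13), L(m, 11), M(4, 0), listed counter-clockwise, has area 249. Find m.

Write out the shoelace sum; only the two edges meeting at L involve m:
2·Area = [((-16)·11 − m·13) + (m·0 − 4·11)] + 562
       = -13·m + 342 = 498
⇒ m = -12.

-12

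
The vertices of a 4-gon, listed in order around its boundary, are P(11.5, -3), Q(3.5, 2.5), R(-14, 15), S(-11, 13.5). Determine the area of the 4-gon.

Σ = (39.25) + (87.5) + (-24) + (-122.25) = -19.5
Area = |Σ|/2 = 9.75.

9.75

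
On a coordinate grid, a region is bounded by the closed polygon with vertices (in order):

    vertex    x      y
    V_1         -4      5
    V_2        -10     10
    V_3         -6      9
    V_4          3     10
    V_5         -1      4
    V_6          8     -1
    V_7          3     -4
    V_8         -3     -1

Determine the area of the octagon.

89.5

Σ = (10) + (-30) + (-87) + (22) + (-31) + (-29) + (-15) + (-19) = -179
Area = |Σ|/2 = 89.5.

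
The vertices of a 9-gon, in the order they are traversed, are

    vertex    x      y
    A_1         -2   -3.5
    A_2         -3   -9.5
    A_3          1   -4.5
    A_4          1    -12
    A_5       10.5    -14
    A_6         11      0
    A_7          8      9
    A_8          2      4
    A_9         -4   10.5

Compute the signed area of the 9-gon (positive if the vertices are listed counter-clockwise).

Apply the shoelace formula: 2A = Σ (x_i·y_{i+1} − x_{i+1}·y_i), indices taken mod 9.
Cross-terms: 8.5, 23, -7.5, 112, 154, 99, 14, 37, 35  ⇒  Σ = 475
Signed area = Σ/2 = 237.5 (positive ⇒ counter-clockwise traversal).

237.5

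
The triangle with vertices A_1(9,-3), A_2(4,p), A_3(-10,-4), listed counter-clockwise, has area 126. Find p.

Write out the shoelace sum; only the two edges meeting at A_2 involve p:
2·Area = [(9·p − 4·(-3)) + (4·(-4) − (-10)·p)] + 66
       = 19·p + 62 = 252
⇒ p = 10.

10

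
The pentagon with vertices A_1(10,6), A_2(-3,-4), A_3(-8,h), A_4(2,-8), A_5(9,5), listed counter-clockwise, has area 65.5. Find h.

-7

Write out the shoelace sum; only the two edges meeting at A_3 involve h:
2·Area = [((-3)·h − (-8)·(-4)) + ((-8)·(-8) − 2·h)] + 64
       = -5·h + 96 = 131
⇒ h = -7.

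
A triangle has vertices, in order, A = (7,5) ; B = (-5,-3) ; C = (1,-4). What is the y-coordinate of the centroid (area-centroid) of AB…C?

Apply Gauss's area formula. First the cross-terms c_i = x_i·y_{i+1} − x_{i+1}·y_i:
  4, 23, 33  ⇒  2A = 60, A = 30.
Then Σ (y_i + y_{i+1})·c_i = -120, so ȳ = -120 / (6·30) = -2/3.

-2/3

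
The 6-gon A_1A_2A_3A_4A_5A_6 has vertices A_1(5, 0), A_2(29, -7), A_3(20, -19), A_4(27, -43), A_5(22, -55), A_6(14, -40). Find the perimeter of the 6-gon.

136

|A_1A_2| = √((24)² + (-7)²) = √625 = 25
|A_2A_3| = √((-9)² + (-12)²) = √225 = 15
|A_3A_4| = √((7)² + (-24)²) = √625 = 25
|A_4A_5| = √((-5)² + (-12)²) = √169 = 13
|A_5A_6| = √((-8)² + (15)²) = √289 = 17
|A_6A_1| = √((-9)² + (40)²) = √1681 = 41
Perimeter = 25 + 15 + 25 + 13 + 17 + 41 = 136.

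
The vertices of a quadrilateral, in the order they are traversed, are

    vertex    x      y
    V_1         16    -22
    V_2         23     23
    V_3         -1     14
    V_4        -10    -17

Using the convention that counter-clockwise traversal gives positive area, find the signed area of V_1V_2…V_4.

Σ = (874) + (345) + (157) + (492) = 1868
Signed area = Σ/2 = 934 (positive ⇒ counter-clockwise traversal).

934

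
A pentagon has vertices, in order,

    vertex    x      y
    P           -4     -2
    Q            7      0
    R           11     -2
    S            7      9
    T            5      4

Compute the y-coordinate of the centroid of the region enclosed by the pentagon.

97/51

Apply the surveyor's formula. First the cross-terms c_i = x_i·y_{i+1} − x_{i+1}·y_i:
  14, -14, 113, -17, 6  ⇒  2A = 102, A = 51.
Then Σ (y_i + y_{i+1})·c_i = 582, so ȳ = 582 / (6·51) = 97/51.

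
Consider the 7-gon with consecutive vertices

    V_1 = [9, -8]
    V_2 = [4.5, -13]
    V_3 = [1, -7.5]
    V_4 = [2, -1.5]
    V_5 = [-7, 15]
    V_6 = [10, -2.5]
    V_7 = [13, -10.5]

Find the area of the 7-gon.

141.625

Σ = (-81) + (-20.75) + (13.5) + (19.5) + (-132.5) + (-72.5) + (-9.5) = -283.25
Area = |Σ|/2 = 141.625.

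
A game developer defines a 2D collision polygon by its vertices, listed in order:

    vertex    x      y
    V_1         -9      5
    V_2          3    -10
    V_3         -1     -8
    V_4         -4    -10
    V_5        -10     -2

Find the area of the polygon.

Apply the shoelace (surveyor's) formula: 2A = Σ (x_i·y_{i+1} − x_{i+1}·y_i), indices taken mod 5.
Σ = (75) + (-34) + (-22) + (-92) + (-68) = -141
Area = |Σ|/2 = 70.5.

70.5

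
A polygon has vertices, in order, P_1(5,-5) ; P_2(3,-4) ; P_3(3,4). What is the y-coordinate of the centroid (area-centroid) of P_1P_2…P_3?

Apply Gauss's area formula. First the cross-terms c_i = x_i·y_{i+1} − x_{i+1}·y_i:
  -5, 24, -35  ⇒  2A = -16, A = -8.
Then Σ (y_i + y_{i+1})·c_i = 80, so ȳ = 80 / (6·(-8)) = -5/3.

-5/3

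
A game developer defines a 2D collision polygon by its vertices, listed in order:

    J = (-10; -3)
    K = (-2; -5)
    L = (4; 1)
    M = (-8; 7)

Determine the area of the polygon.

Apply Gauss's area formula: 2A = Σ (x_i·y_{i+1} − x_{i+1}·y_i), indices taken mod 4.
Cross-terms: 44, 18, 36, 94  ⇒  Σ = 192
Area = |Σ|/2 = 96.

96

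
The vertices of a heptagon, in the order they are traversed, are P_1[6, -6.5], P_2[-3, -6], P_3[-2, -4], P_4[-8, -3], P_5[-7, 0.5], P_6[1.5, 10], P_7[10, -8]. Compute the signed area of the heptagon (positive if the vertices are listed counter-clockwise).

Apply the shoelace formula: 2A = Σ (x_i·y_{i+1} − x_{i+1}·y_i), indices taken mod 7.
Cross-terms: -55.5, 0, -26, -25, -70.75, -112, -17  ⇒  Σ = -306.25
Signed area = Σ/2 = -153.125 (negative ⇒ clockwise traversal).

-153.125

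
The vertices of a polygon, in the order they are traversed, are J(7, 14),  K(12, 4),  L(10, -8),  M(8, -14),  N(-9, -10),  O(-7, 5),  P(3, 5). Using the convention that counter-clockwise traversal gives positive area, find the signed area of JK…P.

Apply Gauss's area formula: 2A = Σ (x_i·y_{i+1} − x_{i+1}·y_i), indices taken mod 7.
Σ = (-140) + (-136) + (-76) + (-206) + (-115) + (-50) + (7) = -716
Signed area = Σ/2 = -358 (negative ⇒ clockwise traversal).

-358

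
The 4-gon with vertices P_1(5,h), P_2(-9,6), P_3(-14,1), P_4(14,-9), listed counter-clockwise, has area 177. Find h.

Write out the shoelace sum; only the two edges meeting at P_1 involve h:
2·Area = [(14·h − 5·(-9)) + (5·6 − (-9)·h)] + 187
       = 23·h + 262 = 354
⇒ h = 4.

4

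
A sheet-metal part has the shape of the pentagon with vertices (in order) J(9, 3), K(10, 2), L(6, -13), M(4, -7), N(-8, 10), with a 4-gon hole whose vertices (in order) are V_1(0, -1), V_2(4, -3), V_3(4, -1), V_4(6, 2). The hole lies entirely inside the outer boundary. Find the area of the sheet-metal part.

Outer boundary:
Σ = (-12) + (-142) + (10) + (-16) + (-114) = -274
Area = |Σ|/2 = 137.
Hole:
Apply Gauss's area formula: 2A = Σ (x_i·y_{i+1} − x_{i+1}·y_i), indices taken mod 4.
V_1→V_2: (0)(-3) − (4)(-1) = 4
V_2→V_3: (4)(-1) − (4)(-3) = 8
V_3→V_4: (4)(2) − (6)(-1) = 14
V_4→V_1: (6)(-1) − (0)(2) = -6
Σ = 20
Area = |Σ|/2 = 10.
Net area = 137 − 10 = 127.

127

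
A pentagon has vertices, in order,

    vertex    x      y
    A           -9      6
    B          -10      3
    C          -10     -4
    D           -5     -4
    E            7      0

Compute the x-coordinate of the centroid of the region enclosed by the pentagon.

-785/193

Apply Gauss's area formula. First the cross-terms c_i = x_i·y_{i+1} − x_{i+1}·y_i:
  33, 70, 20, 28, 42  ⇒  2A = 193, A = 96.5.
Then Σ (x_i + x_{i+1})·c_i = -2355, so x̄ = -2355 / (6·96.5) = -785/193.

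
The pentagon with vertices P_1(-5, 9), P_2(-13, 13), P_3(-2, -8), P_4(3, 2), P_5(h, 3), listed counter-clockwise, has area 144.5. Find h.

9

Write out the shoelace sum; only the two edges meeting at P_5 involve h:
2·Area = [(3·3 − h·2) + (h·9 − (-5)·3)] + 202
       = 7·h + 226 = 289
⇒ h = 9.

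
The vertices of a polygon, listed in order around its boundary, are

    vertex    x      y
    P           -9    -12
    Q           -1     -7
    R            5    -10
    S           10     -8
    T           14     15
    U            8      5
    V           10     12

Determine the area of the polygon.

Apply the surveyor's formula: 2A = Σ (x_i·y_{i+1} − x_{i+1}·y_i), indices taken mod 7.
Cross-terms: 51, 45, 60, 262, -50, 46, -12  ⇒  Σ = 402
Area = |Σ|/2 = 201.

201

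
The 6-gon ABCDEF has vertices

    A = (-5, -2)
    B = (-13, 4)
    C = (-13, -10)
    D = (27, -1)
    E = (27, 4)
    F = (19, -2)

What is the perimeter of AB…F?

|AB| = √((-8)² + (6)²) = √100 = 10
|BC| = √((0)² + (-14)²) = √196 = 14
|CD| = √((40)² + (9)²) = √1681 = 41
|DE| = √((0)² + (5)²) = √25 = 5
|EF| = √((-8)² + (-6)²) = √100 = 10
|FA| = √((-24)² + (0)²) = √576 = 24
Perimeter = 10 + 14 + 41 + 5 + 10 + 24 = 104.

104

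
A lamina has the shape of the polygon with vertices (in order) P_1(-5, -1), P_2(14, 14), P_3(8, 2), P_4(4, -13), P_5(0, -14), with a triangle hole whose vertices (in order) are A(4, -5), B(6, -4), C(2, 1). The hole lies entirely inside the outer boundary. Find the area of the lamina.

182

Outer boundary:
Apply the surveyor's formula: 2A = Σ (x_i·y_{i+1} − x_{i+1}·y_i), indices taken mod 5.
Σ = (-56) + (-84) + (-112) + (-56) + (-70) = -378
Area = |Σ|/2 = 189.
Hole:
Apply Gauss's area formula: 2A = Σ (x_i·y_{i+1} − x_{i+1}·y_i), indices taken mod 3.
Cross-terms: 14, 14, -14  ⇒  Σ = 14
Area = |Σ|/2 = 7.
Net area = 189 − 7 = 182.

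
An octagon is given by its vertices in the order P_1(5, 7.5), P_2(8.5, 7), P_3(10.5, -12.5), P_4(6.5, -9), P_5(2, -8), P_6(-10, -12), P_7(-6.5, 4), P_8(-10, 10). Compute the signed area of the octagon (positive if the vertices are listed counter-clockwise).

-313.875

Apply the shoelace formula: 2A = Σ (x_i·y_{i+1} − x_{i+1}·y_i), indices taken mod 8.
Cross-terms: -28.75, -179.75, -13.25, -34, -104, -118, -25, -125  ⇒  Σ = -627.75
Signed area = Σ/2 = -313.875 (negative ⇒ clockwise traversal).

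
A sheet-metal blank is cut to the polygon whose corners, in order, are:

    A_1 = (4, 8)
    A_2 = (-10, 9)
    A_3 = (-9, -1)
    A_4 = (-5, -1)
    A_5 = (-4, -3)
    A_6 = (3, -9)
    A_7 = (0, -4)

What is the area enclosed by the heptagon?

Apply Gauss's area formula: 2A = Σ (x_i·y_{i+1} − x_{i+1}·y_i), indices taken mod 7.
A_1→A_2: (4)(9) − (-10)(8) = 116
A_2→A_3: (-10)(-1) − (-9)(9) = 91
A_3→A_4: (-9)(-1) − (-5)(-1) = 4
A_4→A_5: (-5)(-3) − (-4)(-1) = 11
A_5→A_6: (-4)(-9) − (3)(-3) = 45
A_6→A_7: (3)(-4) − (0)(-9) = -12
A_7→A_1: (0)(8) − (4)(-4) = 16
Σ = 271
Area = |Σ|/2 = 135.5.

135.5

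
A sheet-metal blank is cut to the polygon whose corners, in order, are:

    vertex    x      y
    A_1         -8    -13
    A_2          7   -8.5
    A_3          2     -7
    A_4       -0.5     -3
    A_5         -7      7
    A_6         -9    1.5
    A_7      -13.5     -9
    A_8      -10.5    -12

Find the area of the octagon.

177.375

Apply the shoelace (surveyor's) formula: 2A = Σ (x_i·y_{i+1} − x_{i+1}·y_i), indices taken mod 8.
A_1→A_2: (-8)(-8.5) − (7)(-13) = 159
A_2→A_3: (7)(-7) − (2)(-8.5) = -32
A_3→A_4: (2)(-3) − (-0.5)(-7) = -9.5
A_4→A_5: (-0.5)(7) − (-7)(-3) = -24.5
A_5→A_6: (-7)(1.5) − (-9)(7) = 52.5
A_6→A_7: (-9)(-9) − (-13.5)(1.5) = 101.25
A_7→A_8: (-13.5)(-12) − (-10.5)(-9) = 67.5
A_8→A_1: (-10.5)(-13) − (-8)(-12) = 40.5
Σ = 354.75
Area = |Σ|/2 = 177.375.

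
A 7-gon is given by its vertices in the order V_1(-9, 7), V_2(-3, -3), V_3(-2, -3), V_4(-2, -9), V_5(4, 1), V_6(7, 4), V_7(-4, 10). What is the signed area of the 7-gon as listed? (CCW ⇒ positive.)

127

Apply the shoelace formula: 2A = Σ (x_i·y_{i+1} − x_{i+1}·y_i), indices taken mod 7.
Cross-terms: 48, 3, 12, 34, 9, 86, 62  ⇒  Σ = 254
Signed area = Σ/2 = 127 (positive ⇒ counter-clockwise traversal).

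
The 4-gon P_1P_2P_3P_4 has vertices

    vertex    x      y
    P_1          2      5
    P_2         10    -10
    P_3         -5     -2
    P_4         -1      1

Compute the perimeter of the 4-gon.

|P_1P_2| = √((8)² + (-15)²) = √289 = 17
|P_2P_3| = √((-15)² + (8)²) = √289 = 17
|P_3P_4| = √((4)² + (3)²) = √25 = 5
|P_4P_1| = √((3)² + (4)²) = √25 = 5
Perimeter = 17 + 17 + 5 + 5 = 44.

44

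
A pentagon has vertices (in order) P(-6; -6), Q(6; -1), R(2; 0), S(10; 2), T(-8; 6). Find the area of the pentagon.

104

Apply the shoelace formula: 2A = Σ (x_i·y_{i+1} − x_{i+1}·y_i), indices taken mod 5.
P→Q: (-6)(-1) − (6)(-6) = 42
Q→R: (6)(0) − (2)(-1) = 2
R→S: (2)(2) − (10)(0) = 4
S→T: (10)(6) − (-8)(2) = 76
T→P: (-8)(-6) − (-6)(6) = 84
Σ = 208
Area = |Σ|/2 = 104.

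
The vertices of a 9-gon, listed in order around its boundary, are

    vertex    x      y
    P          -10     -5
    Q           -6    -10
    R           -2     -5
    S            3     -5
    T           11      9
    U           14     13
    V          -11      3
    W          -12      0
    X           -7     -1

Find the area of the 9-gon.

Σ = (70) + (10) + (25) + (82) + (17) + (185) + (36) + (12) + (25) = 462
Area = |Σ|/2 = 231.

231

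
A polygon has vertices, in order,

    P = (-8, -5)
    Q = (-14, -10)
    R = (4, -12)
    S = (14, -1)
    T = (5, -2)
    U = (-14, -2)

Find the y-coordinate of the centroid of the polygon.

-1403/225

Apply Gauss's area formula. First the cross-terms c_i = x_i·y_{i+1} − x_{i+1}·y_i:
  10, 208, 164, -23, -38, 54  ⇒  2A = 375, A = 187.5.
Then Σ (y_i + y_{i+1})·c_i = -7015, so ȳ = -7015 / (6·187.5) = -1403/225.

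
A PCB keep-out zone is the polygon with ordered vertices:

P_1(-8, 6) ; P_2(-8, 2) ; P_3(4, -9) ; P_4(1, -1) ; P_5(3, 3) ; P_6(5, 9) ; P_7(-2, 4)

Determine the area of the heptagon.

88.5

Apply the shoelace formula: 2A = Σ (x_i·y_{i+1} − x_{i+1}·y_i), indices taken mod 7.
Σ = (32) + (64) + (5) + (6) + (12) + (38) + (20) = 177
Area = |Σ|/2 = 88.5.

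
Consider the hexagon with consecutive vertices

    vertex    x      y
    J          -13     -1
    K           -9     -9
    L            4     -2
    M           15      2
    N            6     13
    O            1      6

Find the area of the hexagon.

Apply Gauss's area formula: 2A = Σ (x_i·y_{i+1} − x_{i+1}·y_i), indices taken mod 6.
Σ = (108) + (54) + (38) + (183) + (23) + (77) = 483
Area = |Σ|/2 = 241.5.

241.5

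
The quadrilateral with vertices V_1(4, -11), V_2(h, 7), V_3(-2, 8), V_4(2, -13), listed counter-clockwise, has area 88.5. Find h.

Write out the shoelace sum; only the two edges meeting at V_2 involve h:
2·Area = [(4·7 − h·(-11)) + (h·8 − (-2)·7)] + 40
       = 19·h + 82 = 177
⇒ h = 5.

5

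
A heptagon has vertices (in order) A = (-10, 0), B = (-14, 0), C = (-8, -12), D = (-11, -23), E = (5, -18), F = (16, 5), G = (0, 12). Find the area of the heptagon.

Apply the shoelace (surveyor's) formula: 2A = Σ (x_i·y_{i+1} − x_{i+1}·y_i), indices taken mod 7.
A→B: (-10)(0) − (-14)(0) = 0
B→C: (-14)(-12) − (-8)(0) = 168
C→D: (-8)(-23) − (-11)(-12) = 52
D→E: (-11)(-18) − (5)(-23) = 313
E→F: (5)(5) − (16)(-18) = 313
F→G: (16)(12) − (0)(5) = 192
G→A: (0)(0) − (-10)(12) = 120
Σ = 1158
Area = |Σ|/2 = 579.

579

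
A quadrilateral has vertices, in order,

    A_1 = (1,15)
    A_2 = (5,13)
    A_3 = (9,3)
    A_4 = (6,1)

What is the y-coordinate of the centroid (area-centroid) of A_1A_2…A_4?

55/7

Apply the shoelace (surveyor's) formula. First the cross-terms c_i = x_i·y_{i+1} − x_{i+1}·y_i:
  -62, -102, -9, 89  ⇒  2A = -84, A = -42.
Then Σ (y_i + y_{i+1})·c_i = -1980, so ȳ = -1980 / (6·(-42)) = 55/7.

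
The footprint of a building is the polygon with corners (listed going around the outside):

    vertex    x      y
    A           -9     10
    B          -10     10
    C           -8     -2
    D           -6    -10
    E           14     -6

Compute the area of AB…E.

Σ = (10) + (100) + (68) + (176) + (86) = 440
Area = |Σ|/2 = 220.

220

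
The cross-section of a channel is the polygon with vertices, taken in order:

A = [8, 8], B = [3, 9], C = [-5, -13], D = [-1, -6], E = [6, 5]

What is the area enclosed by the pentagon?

Apply the surveyor's formula: 2A = Σ (x_i·y_{i+1} − x_{i+1}·y_i), indices taken mod 5.
Σ = (48) + (6) + (17) + (31) + (8) = 110
Area = |Σ|/2 = 55.

55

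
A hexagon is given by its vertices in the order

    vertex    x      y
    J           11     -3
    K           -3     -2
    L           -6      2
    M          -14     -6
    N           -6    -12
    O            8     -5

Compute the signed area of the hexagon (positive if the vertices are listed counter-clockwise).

152

Σ = (-31) + (-18) + (64) + (132) + (126) + (31) = 304
Signed area = Σ/2 = 152 (positive ⇒ counter-clockwise traversal).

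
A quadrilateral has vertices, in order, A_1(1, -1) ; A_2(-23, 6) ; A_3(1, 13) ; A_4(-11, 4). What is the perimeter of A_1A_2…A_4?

78

|A_1A_2| = √((-24)² + (7)²) = √625 = 25
|A_2A_3| = √((24)² + (7)²) = √625 = 25
|A_3A_4| = √((-12)² + (-9)²) = √225 = 15
|A_4A_1| = √((12)² + (-5)²) = √169 = 13
Perimeter = 25 + 25 + 15 + 13 = 78.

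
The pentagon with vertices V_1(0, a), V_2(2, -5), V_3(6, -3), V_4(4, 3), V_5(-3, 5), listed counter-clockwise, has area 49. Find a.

-3

The doubled signed area Σ (x_i y_{i+1} − x_{i+1} y_i) is linear in a.
With a=0 it equals 83; the coefficient of a is -5 (from the two edges through V_1).
So -5·a + 83 = 2·49 = 98 ⇒ a = -3.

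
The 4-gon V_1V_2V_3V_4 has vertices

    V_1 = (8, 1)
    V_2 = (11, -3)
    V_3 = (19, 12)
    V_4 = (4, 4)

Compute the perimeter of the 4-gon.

|V_1V_2| = √((3)² + (-4)²) = √25 = 5
|V_2V_3| = √((8)² + (15)²) = √289 = 17
|V_3V_4| = √((-15)² + (-8)²) = √289 = 17
|V_4V_1| = √((4)² + (-3)²) = √25 = 5
Perimeter = 5 + 17 + 17 + 5 = 44.

44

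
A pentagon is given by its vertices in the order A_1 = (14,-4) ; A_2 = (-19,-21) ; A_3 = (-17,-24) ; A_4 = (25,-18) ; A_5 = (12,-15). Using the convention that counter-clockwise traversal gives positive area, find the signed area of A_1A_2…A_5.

319

Apply Gauss's area formula: 2A = Σ (x_i·y_{i+1} − x_{i+1}·y_i), indices taken mod 5.
A_1→A_2: (14)(-21) − (-19)(-4) = -370
A_2→A_3: (-19)(-24) − (-17)(-21) = 99
A_3→A_4: (-17)(-18) − (25)(-24) = 906
A_4→A_5: (25)(-15) − (12)(-18) = -159
A_5→A_1: (12)(-4) − (14)(-15) = 162
Σ = 638
Signed area = Σ/2 = 319 (positive ⇒ counter-clockwise traversal).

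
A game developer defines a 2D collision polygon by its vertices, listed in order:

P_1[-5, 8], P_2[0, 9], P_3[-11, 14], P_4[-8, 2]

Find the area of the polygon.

45

Apply Gauss's area formula: 2A = Σ (x_i·y_{i+1} − x_{i+1}·y_i), indices taken mod 4.
P_1→P_2: (-5)(9) − (0)(8) = -45
P_2→P_3: (0)(14) − (-11)(9) = 99
P_3→P_4: (-11)(2) − (-8)(14) = 90
P_4→P_1: (-8)(8) − (-5)(2) = -54
Σ = 90
Area = |Σ|/2 = 45.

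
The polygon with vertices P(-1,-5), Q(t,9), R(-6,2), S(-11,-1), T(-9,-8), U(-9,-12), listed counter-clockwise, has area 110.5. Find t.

The doubled signed area Σ (x_i y_{i+1} − x_{i+1} y_i) is linear in t.
With t=0 it equals 221; the coefficient of t is 7 (from the two edges through Q).
So 7·t + 221 = 2·110.5 = 221 ⇒ t = 0.

0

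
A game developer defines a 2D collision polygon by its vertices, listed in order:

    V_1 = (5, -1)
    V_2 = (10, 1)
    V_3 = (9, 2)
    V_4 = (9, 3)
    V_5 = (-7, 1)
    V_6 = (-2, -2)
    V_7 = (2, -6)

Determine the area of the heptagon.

62.5

Apply Gauss's area formula: 2A = Σ (x_i·y_{i+1} − x_{i+1}·y_i), indices taken mod 7.
V_1→V_2: (5)(1) − (10)(-1) = 15
V_2→V_3: (10)(2) − (9)(1) = 11
V_3→V_4: (9)(3) − (9)(2) = 9
V_4→V_5: (9)(1) − (-7)(3) = 30
V_5→V_6: (-7)(-2) − (-2)(1) = 16
V_6→V_7: (-2)(-6) − (2)(-2) = 16
V_7→V_1: (2)(-1) − (5)(-6) = 28
Σ = 125
Area = |Σ|/2 = 62.5.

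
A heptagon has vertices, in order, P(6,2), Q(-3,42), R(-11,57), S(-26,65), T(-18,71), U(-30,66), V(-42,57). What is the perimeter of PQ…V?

186

|PQ| = √((-9)² + (40)²) = √1681 = 41
|QR| = √((-8)² + (15)²) = √289 = 17
|RS| = √((-15)² + (8)²) = √289 = 17
|ST| = √((8)² + (6)²) = √100 = 10
|TU| = √((-12)² + (-5)²) = √169 = 13
|UV| = √((-12)² + (-9)²) = √225 = 15
|VP| = √((48)² + (-55)²) = √5329 = 73
Perimeter = 41 + 17 + 17 + 10 + 13 + 15 + 73 = 186.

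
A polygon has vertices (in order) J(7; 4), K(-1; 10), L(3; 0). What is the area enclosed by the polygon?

28

Σ = (74) + (-30) + (12) = 56
Area = |Σ|/2 = 28.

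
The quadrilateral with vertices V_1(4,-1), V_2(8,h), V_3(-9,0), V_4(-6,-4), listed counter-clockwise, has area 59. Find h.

The doubled signed area Σ (x_i y_{i+1} − x_{i+1} y_i) is linear in h.
With h=0 it equals 66; the coefficient of h is 13 (from the two edges through V_2).
So 13·h + 66 = 2·59 = 118 ⇒ h = 4.

4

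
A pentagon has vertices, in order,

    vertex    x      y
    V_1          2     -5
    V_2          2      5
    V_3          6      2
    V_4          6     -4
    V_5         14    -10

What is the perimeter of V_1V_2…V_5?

44

|V_1V_2| = √((0)² + (10)²) = √100 = 10
|V_2V_3| = √((4)² + (-3)²) = √25 = 5
|V_3V_4| = √((0)² + (-6)²) = √36 = 6
|V_4V_5| = √((8)² + (-6)²) = √100 = 10
|V_5V_1| = √((-12)² + (5)²) = √169 = 13
Perimeter = 10 + 5 + 6 + 10 + 13 = 44.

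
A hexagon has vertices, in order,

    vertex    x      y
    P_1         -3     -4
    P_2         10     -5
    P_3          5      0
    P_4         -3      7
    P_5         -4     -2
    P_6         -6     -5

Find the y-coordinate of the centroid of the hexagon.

-57/83

Apply Gauss's area formula. First the cross-terms c_i = x_i·y_{i+1} − x_{i+1}·y_i:
  55, 25, 35, 34, 8, 9  ⇒  2A = 166, A = 83.
Then Σ (y_i + y_{i+1})·c_i = -342, so ȳ = -342 / (6·83) = -57/83.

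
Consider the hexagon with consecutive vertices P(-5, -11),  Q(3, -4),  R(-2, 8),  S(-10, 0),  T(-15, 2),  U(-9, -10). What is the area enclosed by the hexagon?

Apply the shoelace (surveyor's) formula: 2A = Σ (x_i·y_{i+1} − x_{i+1}·y_i), indices taken mod 6.
Σ = (53) + (16) + (80) + (-20) + (168) + (49) = 346
Area = |Σ|/2 = 173.

173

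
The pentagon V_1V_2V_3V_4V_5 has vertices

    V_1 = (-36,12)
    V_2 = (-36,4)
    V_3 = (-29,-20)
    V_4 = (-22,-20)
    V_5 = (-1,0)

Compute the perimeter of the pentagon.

|V_1V_2| = √((0)² + (-8)²) = √64 = 8
|V_2V_3| = √((7)² + (-24)²) = √625 = 25
|V_3V_4| = √((7)² + (0)²) = √49 = 7
|V_4V_5| = √((21)² + (20)²) = √841 = 29
|V_5V_1| = √((-35)² + (12)²) = √1369 = 37
Perimeter = 8 + 25 + 7 + 29 + 37 = 106.

106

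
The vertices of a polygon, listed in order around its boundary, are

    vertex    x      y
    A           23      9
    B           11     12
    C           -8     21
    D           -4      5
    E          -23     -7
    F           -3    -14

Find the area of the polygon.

A→B: (23)(12) − (11)(9) = 177
B→C: (11)(21) − (-8)(12) = 327
C→D: (-8)(5) − (-4)(21) = 44
D→E: (-4)(-7) − (-23)(5) = 143
E→F: (-23)(-14) − (-3)(-7) = 301
F→A: (-3)(9) − (23)(-14) = 295
Σ = 1287
Area = |Σ|/2 = 643.5.

643.5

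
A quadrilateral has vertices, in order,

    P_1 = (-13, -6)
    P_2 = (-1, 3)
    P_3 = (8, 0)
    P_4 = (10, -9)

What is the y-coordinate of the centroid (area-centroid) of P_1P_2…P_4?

-187/53

Apply Gauss's area formula. First the cross-terms c_i = x_i·y_{i+1} − x_{i+1}·y_i:
  -45, -24, -72, -177  ⇒  2A = -318, A = -159.
Then Σ (y_i + y_{i+1})·c_i = 3366, so ȳ = 3366 / (6·(-159)) = -187/53.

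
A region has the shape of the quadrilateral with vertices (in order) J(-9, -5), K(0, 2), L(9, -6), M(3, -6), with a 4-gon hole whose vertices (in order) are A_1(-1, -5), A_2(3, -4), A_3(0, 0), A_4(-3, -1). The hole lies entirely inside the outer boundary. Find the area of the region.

54

Outer boundary:
Apply the surveyor's formula: 2A = Σ (x_i·y_{i+1} − x_{i+1}·y_i), indices taken mod 4.
Σ = (-18) + (-18) + (-36) + (-69) = -141
Area = |Σ|/2 = 70.5.
Hole:
Σ = (19) + (0) + (0) + (14) = 33
Area = |Σ|/2 = 16.5.
Net area = 70.5 − 16.5 = 54.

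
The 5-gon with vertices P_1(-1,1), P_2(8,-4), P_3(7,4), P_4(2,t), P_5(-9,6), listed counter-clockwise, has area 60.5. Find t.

The doubled signed area Σ (x_i y_{i+1} − x_{i+1} y_i) is linear in t.
With t=0 it equals 57; the coefficient of t is 16 (from the two edges through P_4).
So 16·t + 57 = 2·60.5 = 121 ⇒ t = 4.

4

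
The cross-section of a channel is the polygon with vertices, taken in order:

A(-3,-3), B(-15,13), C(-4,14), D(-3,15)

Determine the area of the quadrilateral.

103

Apply the shoelace formula: 2A = Σ (x_i·y_{i+1} − x_{i+1}·y_i), indices taken mod 4.
Cross-terms: -84, -158, -18, 54  ⇒  Σ = -206
Area = |Σ|/2 = 103.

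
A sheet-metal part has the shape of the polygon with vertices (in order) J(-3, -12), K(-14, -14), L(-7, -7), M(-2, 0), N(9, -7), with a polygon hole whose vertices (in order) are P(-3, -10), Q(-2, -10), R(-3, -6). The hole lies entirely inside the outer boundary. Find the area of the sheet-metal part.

125.5

Outer boundary:
Apply the shoelace formula: 2A = Σ (x_i·y_{i+1} − x_{i+1}·y_i), indices taken mod 5.
J→K: (-3)(-14) − (-14)(-12) = -126
K→L: (-14)(-7) − (-7)(-14) = 0
L→M: (-7)(0) − (-2)(-7) = -14
M→N: (-2)(-7) − (9)(0) = 14
N→J: (9)(-12) − (-3)(-7) = -129
Σ = -255
Area = |Σ|/2 = 127.5.
Hole:
Apply the shoelace (surveyor's) formula: 2A = Σ (x_i·y_{i+1} − x_{i+1}·y_i), indices taken mod 3.
Cross-terms: 10, -18, 12  ⇒  Σ = 4
Area = |Σ|/2 = 2.
Net area = 127.5 − 2 = 125.5.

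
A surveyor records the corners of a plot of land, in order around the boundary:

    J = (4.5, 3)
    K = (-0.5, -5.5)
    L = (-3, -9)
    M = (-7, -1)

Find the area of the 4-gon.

55.875

J→K: (4.5)(-5.5) − (-0.5)(3) = -23.25
K→L: (-0.5)(-9) − (-3)(-5.5) = -12
L→M: (-3)(-1) − (-7)(-9) = -60
M→J: (-7)(3) − (4.5)(-1) = -16.5
Σ = -111.75
Area = |Σ|/2 = 55.875.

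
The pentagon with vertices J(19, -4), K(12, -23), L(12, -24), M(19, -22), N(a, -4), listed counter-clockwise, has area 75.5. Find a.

20

The doubled signed area Σ (x_i y_{i+1} − x_{i+1} y_i) is linear in a.
With a=0 it equals -209; the coefficient of a is 18 (from the two edges through N).
So 18·a + -209 = 2·75.5 = 151 ⇒ a = 20.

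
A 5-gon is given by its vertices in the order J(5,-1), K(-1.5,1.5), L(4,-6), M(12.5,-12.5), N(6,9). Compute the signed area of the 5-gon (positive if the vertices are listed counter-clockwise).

J→K: (5)(1.5) − (-1.5)(-1) = 6
K→L: (-1.5)(-6) − (4)(1.5) = 3
L→M: (4)(-12.5) − (12.5)(-6) = 25
M→N: (12.5)(9) − (6)(-12.5) = 187.5
N→J: (6)(-1) − (5)(9) = -51
Σ = 170.5
Signed area = Σ/2 = 85.25 (positive ⇒ counter-clockwise traversal).

85.25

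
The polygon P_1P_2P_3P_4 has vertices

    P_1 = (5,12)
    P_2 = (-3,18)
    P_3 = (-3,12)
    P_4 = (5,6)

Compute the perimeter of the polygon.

|P_1P_2| = √((-8)² + (6)²) = √100 = 10
|P_2P_3| = √((0)² + (-6)²) = √36 = 6
|P_3P_4| = √((8)² + (-6)²) = √100 = 10
|P_4P_1| = √((0)² + (6)²) = √36 = 6
Perimeter = 10 + 6 + 10 + 6 = 32.

32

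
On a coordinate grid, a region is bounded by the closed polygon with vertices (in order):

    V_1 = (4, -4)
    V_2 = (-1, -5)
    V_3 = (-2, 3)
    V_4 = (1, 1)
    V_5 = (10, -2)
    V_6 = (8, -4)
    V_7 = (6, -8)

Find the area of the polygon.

Apply Gauss's area formula: 2A = Σ (x_i·y_{i+1} − x_{i+1}·y_i), indices taken mod 7.
V_1→V_2: (4)(-5) − (-1)(-4) = -24
V_2→V_3: (-1)(3) − (-2)(-5) = -13
V_3→V_4: (-2)(1) − (1)(3) = -5
V_4→V_5: (1)(-2) − (10)(1) = -12
V_5→V_6: (10)(-4) − (8)(-2) = -24
V_6→V_7: (8)(-8) − (6)(-4) = -40
V_7→V_1: (6)(-4) − (4)(-8) = 8
Σ = -110
Area = |Σ|/2 = 55.

55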